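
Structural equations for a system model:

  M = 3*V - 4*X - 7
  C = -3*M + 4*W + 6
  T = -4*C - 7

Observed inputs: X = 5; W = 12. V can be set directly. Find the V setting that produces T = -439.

Substituting into the M equation gives M = 3*V - 27.
This gives C = -9*V + 135.
This gives T = 36*V - 547.
Solve 36*V - 547 = -439: V = (-439 + 547) / 36 = 3.

V = 3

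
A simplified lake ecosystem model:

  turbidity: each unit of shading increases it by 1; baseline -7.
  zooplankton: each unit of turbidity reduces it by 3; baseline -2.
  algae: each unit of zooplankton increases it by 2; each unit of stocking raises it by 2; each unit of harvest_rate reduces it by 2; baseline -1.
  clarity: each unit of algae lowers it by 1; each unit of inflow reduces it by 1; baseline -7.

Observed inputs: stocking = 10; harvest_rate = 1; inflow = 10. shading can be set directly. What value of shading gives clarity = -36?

Substituting into the zooplankton equation gives zooplankton = -3*shading + 19.
Substituting into the algae equation gives algae = -6*shading + 55.
Substituting into the clarity equation gives clarity = 6*shading - 72.
Solve 6*shading - 72 = -36: shading = (-36 + 72) / 6 = 6.

shading = 6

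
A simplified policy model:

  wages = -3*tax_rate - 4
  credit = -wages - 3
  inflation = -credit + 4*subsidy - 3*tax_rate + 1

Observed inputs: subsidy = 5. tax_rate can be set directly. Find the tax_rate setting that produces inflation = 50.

tax_rate = -5

Substituting into the credit equation gives credit = 3*tax_rate + 1.
Substituting into the inflation equation gives inflation = -6*tax_rate + 20.
Solve -6*tax_rate + 20 = 50: tax_rate = (50 - 20) / -6 = -5.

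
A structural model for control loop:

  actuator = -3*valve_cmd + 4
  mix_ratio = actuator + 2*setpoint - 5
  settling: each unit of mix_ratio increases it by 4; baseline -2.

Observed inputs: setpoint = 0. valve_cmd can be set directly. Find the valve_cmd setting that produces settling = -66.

valve_cmd = 5

Substituting into the mix_ratio equation gives mix_ratio = -3*valve_cmd - 1.
Substituting into the settling equation gives settling = -12*valve_cmd - 6.
Solve -12*valve_cmd - 6 = -66: valve_cmd = (-66 + 6) / -12 = 5.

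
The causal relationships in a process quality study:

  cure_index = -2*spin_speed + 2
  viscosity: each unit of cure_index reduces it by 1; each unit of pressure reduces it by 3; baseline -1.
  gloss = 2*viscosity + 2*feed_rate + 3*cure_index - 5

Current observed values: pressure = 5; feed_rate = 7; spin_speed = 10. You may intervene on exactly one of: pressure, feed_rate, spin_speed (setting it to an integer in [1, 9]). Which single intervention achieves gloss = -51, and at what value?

set feed_rate = 2

Intervening on pressure: gloss = -6*pressure - 11. Reaching -51 requires pressure = 20/3, not an integer.
Intervening on feed_rate: with other inputs at their observed values, gloss = 2*feed_rate - 55. Solving for -51 gives feed_rate = 2, within [1, 9].
Intervening on spin_speed: gloss = -2*spin_speed - 21. Reaching -51 requires spin_speed = 15, outside [1, 9].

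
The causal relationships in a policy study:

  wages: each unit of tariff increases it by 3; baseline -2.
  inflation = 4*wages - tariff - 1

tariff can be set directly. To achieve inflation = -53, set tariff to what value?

tariff = -4

Substituting into the inflation equation gives inflation = 11*tariff - 9.
Solve 11*tariff - 9 = -53: tariff = (-53 + 9) / 11 = -4.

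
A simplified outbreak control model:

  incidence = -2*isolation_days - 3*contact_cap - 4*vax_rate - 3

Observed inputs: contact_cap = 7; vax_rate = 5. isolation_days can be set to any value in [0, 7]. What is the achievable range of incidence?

Substituting into the incidence equation gives incidence = -2*isolation_days - 44.
Linear in isolation_days, so extremes are at the endpoints: isolation_days = 0 gives incidence = -44; isolation_days = 7 gives incidence = -58.

-58 to -44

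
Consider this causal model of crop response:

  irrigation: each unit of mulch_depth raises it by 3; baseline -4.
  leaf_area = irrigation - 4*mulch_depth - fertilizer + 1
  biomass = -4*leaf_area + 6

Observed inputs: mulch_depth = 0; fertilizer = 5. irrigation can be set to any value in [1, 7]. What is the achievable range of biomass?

-6 to 18

Intervening on irrigation fixes its value directly, overriding its dependence on mulch_depth.
Substituting into the leaf_area equation gives leaf_area = irrigation - 4.
Substituting into the biomass equation gives biomass = -4*irrigation + 22.
Linear in irrigation, so extremes are at the endpoints: irrigation = 1 gives biomass = 18; irrigation = 7 gives biomass = -6.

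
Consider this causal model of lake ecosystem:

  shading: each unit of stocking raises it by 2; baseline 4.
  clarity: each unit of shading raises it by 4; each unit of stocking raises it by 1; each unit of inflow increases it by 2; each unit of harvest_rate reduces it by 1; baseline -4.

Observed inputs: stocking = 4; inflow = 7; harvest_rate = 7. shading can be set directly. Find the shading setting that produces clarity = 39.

shading = 8

Intervening on shading fixes its value directly, overriding its dependence on stocking.
Substituting into the clarity equation gives clarity = 4*shading + 7.
Solve 4*shading + 7 = 39: shading = (39 - 7) / 4 = 8.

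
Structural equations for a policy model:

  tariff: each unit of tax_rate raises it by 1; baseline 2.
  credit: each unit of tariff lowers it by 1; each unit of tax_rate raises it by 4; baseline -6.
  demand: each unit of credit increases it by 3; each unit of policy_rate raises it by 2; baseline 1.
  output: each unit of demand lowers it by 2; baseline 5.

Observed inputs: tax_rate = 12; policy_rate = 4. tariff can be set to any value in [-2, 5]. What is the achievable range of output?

Intervening on tariff fixes its value directly, overriding its dependence on tax_rate.
Substituting into the credit equation gives credit = -tariff + 42.
This gives demand = -3*tariff + 135.
Substituting into the output equation gives output = 6*tariff - 265.
Linear in tariff, so extremes are at the endpoints: tariff = -2 gives output = -277; tariff = 5 gives output = -235.

-277 to -235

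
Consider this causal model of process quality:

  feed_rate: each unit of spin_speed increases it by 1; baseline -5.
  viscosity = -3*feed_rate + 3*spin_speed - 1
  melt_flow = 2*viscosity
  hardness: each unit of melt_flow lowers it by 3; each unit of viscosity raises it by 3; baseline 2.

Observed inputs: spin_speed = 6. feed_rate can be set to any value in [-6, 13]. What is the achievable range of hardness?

Intervening on feed_rate fixes its value directly, overriding its dependence on spin_speed.
Substituting into the viscosity equation gives viscosity = -3*feed_rate + 17.
melt_flow becomes -6*feed_rate + 34.
Substituting into the hardness equation gives hardness = 9*feed_rate - 49.
Linear in feed_rate, so extremes are at the endpoints: feed_rate = -6 gives hardness = -103; feed_rate = 13 gives hardness = 68.

-103 to 68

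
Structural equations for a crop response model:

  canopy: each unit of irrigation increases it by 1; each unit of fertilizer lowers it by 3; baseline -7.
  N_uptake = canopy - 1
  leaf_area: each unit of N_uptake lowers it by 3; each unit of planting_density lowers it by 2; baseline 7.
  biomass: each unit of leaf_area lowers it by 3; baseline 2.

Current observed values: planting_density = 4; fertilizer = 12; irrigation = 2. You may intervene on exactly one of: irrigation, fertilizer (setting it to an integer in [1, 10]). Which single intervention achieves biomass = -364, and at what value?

set irrigation = 3

Intervening on irrigation: with other inputs at their observed values, biomass = 9*irrigation - 391. Solving for -364 gives irrigation = 3, within [1, 10].
Intervening on fertilizer: biomass = -27*fertilizer - 49. Reaching -364 requires fertilizer = 35/3, not an integer.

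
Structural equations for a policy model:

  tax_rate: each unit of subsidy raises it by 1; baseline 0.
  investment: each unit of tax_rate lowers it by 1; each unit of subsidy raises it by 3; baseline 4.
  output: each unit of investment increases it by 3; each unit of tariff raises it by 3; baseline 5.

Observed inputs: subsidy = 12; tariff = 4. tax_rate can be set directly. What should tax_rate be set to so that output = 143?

tax_rate = -2

Intervening on tax_rate fixes its value directly, overriding its dependence on subsidy.
Substituting into the investment equation gives investment = -tax_rate + 40.
Substituting into the output equation gives output = -3*tax_rate + 137.
Solve -3*tax_rate + 137 = 143: tax_rate = (143 - 137) / -3 = -2.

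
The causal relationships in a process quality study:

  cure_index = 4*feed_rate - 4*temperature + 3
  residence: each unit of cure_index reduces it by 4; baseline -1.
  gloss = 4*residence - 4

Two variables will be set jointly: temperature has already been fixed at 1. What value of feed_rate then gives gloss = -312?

feed_rate = 5

With temperature held at 1:
Substituting into the cure_index equation gives cure_index = 4*feed_rate - 1.
So residence = -16*feed_rate + 3.
gloss becomes -64*feed_rate + 8.
Solve -64*feed_rate + 8 = -312: feed_rate = (-312 - 8) / -64 = 5.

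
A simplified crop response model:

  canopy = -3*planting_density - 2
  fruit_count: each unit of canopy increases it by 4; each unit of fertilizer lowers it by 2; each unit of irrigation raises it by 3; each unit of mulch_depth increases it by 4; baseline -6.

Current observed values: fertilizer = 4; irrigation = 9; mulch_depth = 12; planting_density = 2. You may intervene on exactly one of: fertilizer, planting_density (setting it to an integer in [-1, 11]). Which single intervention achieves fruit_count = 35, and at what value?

Intervening on fertilizer: with other inputs at their observed values, fruit_count = -2*fertilizer + 37. Solving for 35 gives fertilizer = 1, within [-1, 11].
Intervening on planting_density: fruit_count = -12*planting_density + 53. Reaching 35 requires planting_density = 3/2, not an integer.

set fertilizer = 1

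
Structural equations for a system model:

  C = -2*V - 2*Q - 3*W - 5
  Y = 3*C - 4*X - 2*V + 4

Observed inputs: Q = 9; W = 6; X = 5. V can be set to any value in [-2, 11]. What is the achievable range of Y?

-227 to -123

Substituting into the C equation gives C = -2*V - 41.
Substituting into the Y equation gives Y = -8*V - 139.
Linear in V, so extremes are at the endpoints: V = -2 gives Y = -123; V = 11 gives Y = -227.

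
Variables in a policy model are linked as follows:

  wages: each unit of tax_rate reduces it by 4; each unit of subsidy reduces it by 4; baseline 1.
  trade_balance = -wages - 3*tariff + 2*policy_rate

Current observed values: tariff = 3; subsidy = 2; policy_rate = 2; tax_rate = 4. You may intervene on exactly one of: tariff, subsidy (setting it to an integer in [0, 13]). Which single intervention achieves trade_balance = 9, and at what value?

Intervening on tariff: with other inputs at their observed values, trade_balance = -3*tariff + 27. Solving for 9 gives tariff = 6, within [0, 13].
Intervening on subsidy: trade_balance = 4*subsidy + 10. Reaching 9 requires subsidy = -1/4, not an integer.

set tariff = 6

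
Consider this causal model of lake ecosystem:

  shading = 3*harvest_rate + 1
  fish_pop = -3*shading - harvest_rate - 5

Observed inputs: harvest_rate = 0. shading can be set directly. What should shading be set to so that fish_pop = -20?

Intervening on shading fixes its value directly, overriding its dependence on harvest_rate.
Substituting into the fish_pop equation gives fish_pop = -3*shading - 5.
Solve -3*shading - 5 = -20: shading = (-20 + 5) / -3 = 5.

shading = 5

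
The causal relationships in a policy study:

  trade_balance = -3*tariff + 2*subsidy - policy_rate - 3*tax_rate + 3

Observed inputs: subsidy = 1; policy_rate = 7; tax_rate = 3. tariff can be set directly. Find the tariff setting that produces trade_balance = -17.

tariff = 2

Substituting into the trade_balance equation gives trade_balance = -3*tariff - 11.
Solve -3*tariff - 11 = -17: tariff = (-17 + 11) / -3 = 2.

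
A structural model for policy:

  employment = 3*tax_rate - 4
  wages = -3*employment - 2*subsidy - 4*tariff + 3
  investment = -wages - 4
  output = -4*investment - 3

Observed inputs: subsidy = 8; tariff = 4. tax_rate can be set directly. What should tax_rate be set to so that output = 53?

Substituting into the wages equation gives wages = -9*tax_rate - 17.
This gives investment = 9*tax_rate + 13.
output becomes -36*tax_rate - 55.
Solve -36*tax_rate - 55 = 53: tax_rate = (53 + 55) / -36 = -3.

tax_rate = -3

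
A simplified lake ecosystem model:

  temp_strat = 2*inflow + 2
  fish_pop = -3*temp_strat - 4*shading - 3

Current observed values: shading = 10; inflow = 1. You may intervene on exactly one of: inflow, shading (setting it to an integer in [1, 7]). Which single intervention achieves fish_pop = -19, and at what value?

set shading = 1

Intervening on inflow: fish_pop = -6*inflow - 49. Reaching -19 requires inflow = -5, outside [1, 7].
Intervening on shading: with other inputs at their observed values, fish_pop = -4*shading - 15. Solving for -19 gives shading = 1, within [1, 7].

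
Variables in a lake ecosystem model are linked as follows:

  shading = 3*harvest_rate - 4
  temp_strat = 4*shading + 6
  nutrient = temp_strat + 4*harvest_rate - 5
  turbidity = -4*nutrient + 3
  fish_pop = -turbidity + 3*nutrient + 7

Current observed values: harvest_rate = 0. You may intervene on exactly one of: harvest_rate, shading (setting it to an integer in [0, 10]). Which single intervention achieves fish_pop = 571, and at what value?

set harvest_rate = 6

Intervening on harvest_rate: with other inputs at their observed values, fish_pop = 112*harvest_rate - 101. Solving for 571 gives harvest_rate = 6, within [0, 10].
Intervening on shading: fish_pop = 28*shading + 11. Reaching 571 requires shading = 20, outside [0, 10].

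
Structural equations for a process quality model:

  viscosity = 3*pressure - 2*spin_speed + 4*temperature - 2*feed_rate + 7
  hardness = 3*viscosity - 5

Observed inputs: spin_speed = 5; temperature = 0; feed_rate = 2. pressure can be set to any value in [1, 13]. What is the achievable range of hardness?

-17 to 91

Substituting into the viscosity equation gives viscosity = 3*pressure - 7.
This gives hardness = 9*pressure - 26.
Linear in pressure, so extremes are at the endpoints: pressure = 1 gives hardness = -17; pressure = 13 gives hardness = 91.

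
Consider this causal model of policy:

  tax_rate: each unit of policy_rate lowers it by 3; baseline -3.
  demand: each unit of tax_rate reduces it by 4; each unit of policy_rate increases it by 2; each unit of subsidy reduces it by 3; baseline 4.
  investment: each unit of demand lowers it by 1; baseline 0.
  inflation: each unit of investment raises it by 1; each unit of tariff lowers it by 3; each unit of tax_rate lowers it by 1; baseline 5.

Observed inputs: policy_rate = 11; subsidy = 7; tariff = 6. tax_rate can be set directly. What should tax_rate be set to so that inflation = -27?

Intervening on tax_rate fixes its value directly, overriding its dependence on policy_rate.
Substituting into the demand equation gives demand = -4*tax_rate + 5.
This gives investment = 4*tax_rate - 5.
Substituting into the inflation equation gives inflation = 3*tax_rate - 18.
Solve 3*tax_rate - 18 = -27: tax_rate = (-27 + 18) / 3 = -3.

tax_rate = -3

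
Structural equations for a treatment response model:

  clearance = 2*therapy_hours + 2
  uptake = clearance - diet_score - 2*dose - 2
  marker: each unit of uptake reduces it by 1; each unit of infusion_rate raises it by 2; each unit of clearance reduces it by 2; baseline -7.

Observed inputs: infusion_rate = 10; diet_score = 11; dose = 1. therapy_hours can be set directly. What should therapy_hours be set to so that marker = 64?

therapy_hours = -7

Substituting into the uptake equation gives uptake = 2*therapy_hours - 13.
Substituting into the marker equation gives marker = -6*therapy_hours + 22.
Solve -6*therapy_hours + 22 = 64: therapy_hours = (64 - 22) / -6 = -7.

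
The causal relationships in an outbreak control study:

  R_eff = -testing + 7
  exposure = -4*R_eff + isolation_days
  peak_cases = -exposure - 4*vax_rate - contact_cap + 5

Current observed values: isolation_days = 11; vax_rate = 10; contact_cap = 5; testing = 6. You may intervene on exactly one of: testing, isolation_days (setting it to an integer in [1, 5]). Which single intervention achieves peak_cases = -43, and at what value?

Intervening on testing: with other inputs at their observed values, peak_cases = -4*testing - 23. Solving for -43 gives testing = 5, within [1, 5].
Intervening on isolation_days: peak_cases = -isolation_days - 36. Reaching -43 requires isolation_days = 7, outside [1, 5].

set testing = 5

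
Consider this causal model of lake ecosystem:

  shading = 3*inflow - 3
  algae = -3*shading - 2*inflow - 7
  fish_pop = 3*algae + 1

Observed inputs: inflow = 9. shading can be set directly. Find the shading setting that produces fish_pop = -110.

shading = 4

Intervening on shading fixes its value directly, overriding its dependence on inflow.
Substituting into the algae equation gives algae = -3*shading - 25.
So fish_pop = -9*shading - 74.
Solve -9*shading - 74 = -110: shading = (-110 + 74) / -9 = 4.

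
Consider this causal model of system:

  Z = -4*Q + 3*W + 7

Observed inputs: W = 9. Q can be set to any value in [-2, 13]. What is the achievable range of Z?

-18 to 42

Substituting into the Z equation gives Z = -4*Q + 34.
Linear in Q, so extremes are at the endpoints: Q = -2 gives Z = 42; Q = 13 gives Z = -18.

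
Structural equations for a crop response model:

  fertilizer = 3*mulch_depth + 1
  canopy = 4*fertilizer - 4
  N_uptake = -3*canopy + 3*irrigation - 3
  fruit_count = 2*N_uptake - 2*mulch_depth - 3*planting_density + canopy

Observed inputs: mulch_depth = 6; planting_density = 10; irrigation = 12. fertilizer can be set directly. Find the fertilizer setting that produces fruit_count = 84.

Intervening on fertilizer fixes its value directly, overriding its dependence on mulch_depth.
Substituting into the N_uptake equation gives N_uptake = -12*fertilizer + 45.
This gives fruit_count = -20*fertilizer + 44.
Solve -20*fertilizer + 44 = 84: fertilizer = (84 - 44) / -20 = -2.

fertilizer = -2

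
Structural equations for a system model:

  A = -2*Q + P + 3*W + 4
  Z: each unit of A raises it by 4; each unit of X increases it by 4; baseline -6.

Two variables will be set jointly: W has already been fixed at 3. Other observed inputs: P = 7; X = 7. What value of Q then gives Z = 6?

Q = 12

With W held at 3:
Substituting into the A equation gives A = -2*Q + 20.
Substituting into the Z equation gives Z = -8*Q + 102.
Solve -8*Q + 102 = 6: Q = (6 - 102) / -8 = 12.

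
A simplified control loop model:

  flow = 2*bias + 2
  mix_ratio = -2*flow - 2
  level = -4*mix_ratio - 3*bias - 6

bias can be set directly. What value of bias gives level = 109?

bias = 7

Substituting into the mix_ratio equation gives mix_ratio = -4*bias - 6.
So level = 13*bias + 18.
Solve 13*bias + 18 = 109: bias = (109 - 18) / 13 = 7.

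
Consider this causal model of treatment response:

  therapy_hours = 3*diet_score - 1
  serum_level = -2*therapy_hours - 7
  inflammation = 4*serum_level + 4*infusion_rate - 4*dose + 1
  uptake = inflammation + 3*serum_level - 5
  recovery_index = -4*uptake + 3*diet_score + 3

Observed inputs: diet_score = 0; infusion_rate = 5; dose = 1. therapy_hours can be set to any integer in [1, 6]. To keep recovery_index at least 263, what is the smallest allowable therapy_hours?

therapy_hours = 2

Intervening on therapy_hours fixes its value directly, overriding its dependence on diet_score.
Substituting into the inflammation equation gives inflammation = -8*therapy_hours - 11.
So uptake = -14*therapy_hours - 37.
recovery_index becomes 56*therapy_hours + 151.
Require 56*therapy_hours + 151 ≥ 263, so therapy_hours ≥ 2.
The smallest integer in [1, 6] satisfying this is 2.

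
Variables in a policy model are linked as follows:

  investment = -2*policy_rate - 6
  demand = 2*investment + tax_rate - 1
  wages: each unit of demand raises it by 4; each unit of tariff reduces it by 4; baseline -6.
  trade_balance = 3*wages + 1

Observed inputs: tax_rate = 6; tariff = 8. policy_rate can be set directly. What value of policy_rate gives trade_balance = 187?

policy_rate = -8

Substituting into the demand equation gives demand = -4*policy_rate - 7.
Substituting into the wages equation gives wages = -16*policy_rate - 66.
This gives trade_balance = -48*policy_rate - 197.
Solve -48*policy_rate - 197 = 187: policy_rate = (187 + 197) / -48 = -8.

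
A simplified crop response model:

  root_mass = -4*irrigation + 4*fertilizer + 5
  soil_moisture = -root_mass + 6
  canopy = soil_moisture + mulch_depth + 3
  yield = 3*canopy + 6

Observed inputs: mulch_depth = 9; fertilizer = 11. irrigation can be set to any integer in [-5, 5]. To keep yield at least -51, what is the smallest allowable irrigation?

irrigation = 3

Substituting into the root_mass equation gives root_mass = -4*irrigation + 49.
Substituting into the soil_moisture equation gives soil_moisture = 4*irrigation - 43.
So canopy = 4*irrigation - 31.
Substituting into the yield equation gives yield = 12*irrigation - 87.
Require 12*irrigation - 87 ≥ -51, so irrigation ≥ 3.
The smallest integer in [-5, 5] satisfying this is 3.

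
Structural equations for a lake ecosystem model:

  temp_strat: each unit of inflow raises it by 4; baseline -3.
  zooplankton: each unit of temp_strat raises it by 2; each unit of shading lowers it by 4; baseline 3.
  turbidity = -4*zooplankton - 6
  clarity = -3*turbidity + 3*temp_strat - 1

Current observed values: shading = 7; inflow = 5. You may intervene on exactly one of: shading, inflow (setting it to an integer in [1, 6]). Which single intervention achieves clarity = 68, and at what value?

Intervening on shading: clarity = -48*shading + 512. Reaching 68 requires shading = 37/4, not an integer.
Intervening on inflow: with other inputs at their observed values, clarity = 108*inflow - 364. Solving for 68 gives inflow = 4, within [1, 6].

set inflow = 4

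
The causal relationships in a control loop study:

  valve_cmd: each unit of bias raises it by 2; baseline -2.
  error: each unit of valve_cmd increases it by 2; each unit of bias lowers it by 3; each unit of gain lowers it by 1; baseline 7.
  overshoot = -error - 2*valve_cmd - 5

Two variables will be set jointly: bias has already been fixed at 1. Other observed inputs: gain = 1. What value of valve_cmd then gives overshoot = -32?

valve_cmd = 6

With bias held at 1:
Intervening on valve_cmd fixes its value directly, overriding its dependence on bias.
Substituting into the error equation gives error = 2*valve_cmd + 3.
So overshoot = -4*valve_cmd - 8.
Solve -4*valve_cmd - 8 = -32: valve_cmd = (-32 + 8) / -4 = 6.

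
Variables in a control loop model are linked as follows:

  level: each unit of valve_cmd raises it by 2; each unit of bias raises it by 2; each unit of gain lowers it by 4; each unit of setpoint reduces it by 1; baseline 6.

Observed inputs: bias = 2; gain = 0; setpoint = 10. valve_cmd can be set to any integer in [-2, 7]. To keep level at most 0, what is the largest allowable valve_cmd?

valve_cmd = 0

Substituting into the level equation gives level = 2*valve_cmd.
Require 2*valve_cmd ≤ 0, so valve_cmd ≤ 0.
The largest integer in [-2, 7] satisfying this is 0.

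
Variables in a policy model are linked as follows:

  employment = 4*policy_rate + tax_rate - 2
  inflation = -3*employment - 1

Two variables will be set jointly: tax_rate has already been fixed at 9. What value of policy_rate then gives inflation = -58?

policy_rate = 3

With tax_rate held at 9:
Substituting into the employment equation gives employment = 4*policy_rate + 7.
This gives inflation = -12*policy_rate - 22.
Solve -12*policy_rate - 22 = -58: policy_rate = (-58 + 22) / -12 = 3.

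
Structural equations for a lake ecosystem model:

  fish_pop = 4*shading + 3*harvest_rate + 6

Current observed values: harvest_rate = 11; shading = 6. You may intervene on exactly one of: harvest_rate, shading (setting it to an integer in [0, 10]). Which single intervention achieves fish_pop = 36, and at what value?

Intervening on harvest_rate: with other inputs at their observed values, fish_pop = 3*harvest_rate + 30. Solving for 36 gives harvest_rate = 2, within [0, 10].
Intervening on shading: fish_pop = 4*shading + 39. Reaching 36 requires shading = -3/4, not an integer.

set harvest_rate = 2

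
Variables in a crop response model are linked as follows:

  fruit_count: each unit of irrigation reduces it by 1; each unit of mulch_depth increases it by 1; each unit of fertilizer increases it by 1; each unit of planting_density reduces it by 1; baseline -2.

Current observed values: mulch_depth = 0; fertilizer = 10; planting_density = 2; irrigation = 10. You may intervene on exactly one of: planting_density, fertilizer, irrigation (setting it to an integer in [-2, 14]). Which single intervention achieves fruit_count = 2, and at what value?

set irrigation = 4

Intervening on planting_density: fruit_count = -planting_density - 2. Reaching 2 requires planting_density = -4, outside [-2, 14].
Intervening on fertilizer: fruit_count = fertilizer - 14. Reaching 2 requires fertilizer = 16, outside [-2, 14].
Intervening on irrigation: with other inputs at their observed values, fruit_count = -irrigation + 6. Solving for 2 gives irrigation = 4, within [-2, 14].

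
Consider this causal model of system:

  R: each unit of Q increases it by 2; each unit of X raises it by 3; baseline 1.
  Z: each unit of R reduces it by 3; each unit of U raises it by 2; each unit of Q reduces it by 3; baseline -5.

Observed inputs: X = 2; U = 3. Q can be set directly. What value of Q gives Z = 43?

Substituting into the R equation gives R = 2*Q + 7.
Z becomes -9*Q - 20.
Solve -9*Q - 20 = 43: Q = (43 + 20) / -9 = -7.

Q = -7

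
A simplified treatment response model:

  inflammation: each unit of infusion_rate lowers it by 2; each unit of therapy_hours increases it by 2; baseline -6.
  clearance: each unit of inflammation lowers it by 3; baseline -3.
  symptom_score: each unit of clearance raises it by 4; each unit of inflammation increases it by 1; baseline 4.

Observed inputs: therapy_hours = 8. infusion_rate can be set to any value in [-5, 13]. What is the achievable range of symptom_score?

Substituting into the inflammation equation gives inflammation = -2*infusion_rate + 10.
Substituting into the clearance equation gives clearance = 6*infusion_rate - 33.
Substituting into the symptom_score equation gives symptom_score = 22*infusion_rate - 118.
Linear in infusion_rate, so extremes are at the endpoints: infusion_rate = -5 gives symptom_score = -228; infusion_rate = 13 gives symptom_score = 168.

-228 to 168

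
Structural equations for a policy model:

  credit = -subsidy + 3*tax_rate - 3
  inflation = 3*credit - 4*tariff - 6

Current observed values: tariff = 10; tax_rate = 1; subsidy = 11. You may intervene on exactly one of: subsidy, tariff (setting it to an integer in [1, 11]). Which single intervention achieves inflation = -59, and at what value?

Intervening on subsidy: inflation = -3*subsidy - 46. Reaching -59 requires subsidy = 13/3, not an integer.
Intervening on tariff: with other inputs at their observed values, inflation = -4*tariff - 39. Solving for -59 gives tariff = 5, within [1, 11].

set tariff = 5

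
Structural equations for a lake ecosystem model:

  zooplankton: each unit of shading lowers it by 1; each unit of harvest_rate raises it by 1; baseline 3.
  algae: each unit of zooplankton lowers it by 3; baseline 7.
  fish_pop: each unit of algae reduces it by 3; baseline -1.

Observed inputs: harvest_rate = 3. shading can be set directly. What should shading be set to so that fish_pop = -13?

shading = 5

Substituting into the zooplankton equation gives zooplankton = -shading + 6.
Substituting into the algae equation gives algae = 3*shading - 11.
Substituting into the fish_pop equation gives fish_pop = -9*shading + 32.
Solve -9*shading + 32 = -13: shading = (-13 - 32) / -9 = 5.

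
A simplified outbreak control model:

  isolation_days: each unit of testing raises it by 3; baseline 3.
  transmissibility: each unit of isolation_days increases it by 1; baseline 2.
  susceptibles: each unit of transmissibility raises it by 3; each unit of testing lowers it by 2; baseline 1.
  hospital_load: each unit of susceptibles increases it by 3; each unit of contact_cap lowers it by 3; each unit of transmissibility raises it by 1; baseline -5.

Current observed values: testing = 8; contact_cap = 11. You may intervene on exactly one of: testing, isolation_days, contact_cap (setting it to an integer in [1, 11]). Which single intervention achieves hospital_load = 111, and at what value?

set testing = 4

Intervening on testing: with other inputs at their observed values, hospital_load = 24*testing + 15. Solving for 111 gives testing = 4, within [1, 11].
Intervening on isolation_days: hospital_load = 10*isolation_days - 63. Reaching 111 requires isolation_days = 87/5, not an integer.
Intervening on contact_cap: hospital_load = -3*contact_cap + 240. Reaching 111 requires contact_cap = 43, outside [1, 11].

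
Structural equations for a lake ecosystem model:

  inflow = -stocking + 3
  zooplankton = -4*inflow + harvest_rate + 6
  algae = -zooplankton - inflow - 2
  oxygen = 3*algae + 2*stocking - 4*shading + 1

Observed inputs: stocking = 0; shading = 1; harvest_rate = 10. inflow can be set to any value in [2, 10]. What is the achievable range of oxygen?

Intervening on inflow fixes its value directly, overriding its dependence on stocking.
Substituting into the zooplankton equation gives zooplankton = -4*inflow + 16.
algae becomes 3*inflow - 18.
Substituting into the oxygen equation gives oxygen = 9*inflow - 57.
Linear in inflow, so extremes are at the endpoints: inflow = 2 gives oxygen = -39; inflow = 10 gives oxygen = 33.

-39 to 33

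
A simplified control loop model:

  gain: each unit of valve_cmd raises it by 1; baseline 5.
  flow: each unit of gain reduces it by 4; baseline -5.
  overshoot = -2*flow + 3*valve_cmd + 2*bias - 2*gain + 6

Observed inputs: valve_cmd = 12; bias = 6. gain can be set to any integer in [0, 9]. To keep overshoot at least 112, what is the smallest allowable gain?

gain = 8

Intervening on gain fixes its value directly, overriding its dependence on valve_cmd.
Substituting into the overshoot equation gives overshoot = 6*gain + 64.
Require 6*gain + 64 ≥ 112, so gain ≥ 8.
The smallest integer in [0, 9] satisfying this is 8.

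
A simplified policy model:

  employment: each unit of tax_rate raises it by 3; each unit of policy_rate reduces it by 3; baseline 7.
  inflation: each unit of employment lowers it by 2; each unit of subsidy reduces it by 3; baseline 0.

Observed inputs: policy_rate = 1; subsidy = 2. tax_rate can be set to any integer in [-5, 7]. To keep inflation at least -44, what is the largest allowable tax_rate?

tax_rate = 5

Substituting into the employment equation gives employment = 3*tax_rate + 4.
So inflation = -6*tax_rate - 14.
Require -6*tax_rate - 14 ≥ -44, so tax_rate ≤ 5.
The largest integer in [-5, 7] satisfying this is 5.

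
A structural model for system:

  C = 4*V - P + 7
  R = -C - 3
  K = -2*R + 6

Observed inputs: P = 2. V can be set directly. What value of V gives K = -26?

Substituting into the C equation gives C = 4*V + 5.
Substituting into the R equation gives R = -4*V - 8.
So K = 8*V + 22.
Solve 8*V + 22 = -26: V = (-26 - 22) / 8 = -6.

V = -6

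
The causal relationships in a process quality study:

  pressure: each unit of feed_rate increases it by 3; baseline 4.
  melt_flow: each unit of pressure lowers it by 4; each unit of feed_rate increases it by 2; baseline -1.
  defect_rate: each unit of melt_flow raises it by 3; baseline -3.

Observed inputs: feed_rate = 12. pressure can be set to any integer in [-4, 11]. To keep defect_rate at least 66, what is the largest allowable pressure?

pressure = 0

Intervening on pressure fixes its value directly, overriding its dependence on feed_rate.
Substituting into the melt_flow equation gives melt_flow = -4*pressure + 23.
This gives defect_rate = -12*pressure + 66.
Require -12*pressure + 66 ≥ 66, so pressure ≤ 0.
The largest integer in [-4, 11] satisfying this is 0.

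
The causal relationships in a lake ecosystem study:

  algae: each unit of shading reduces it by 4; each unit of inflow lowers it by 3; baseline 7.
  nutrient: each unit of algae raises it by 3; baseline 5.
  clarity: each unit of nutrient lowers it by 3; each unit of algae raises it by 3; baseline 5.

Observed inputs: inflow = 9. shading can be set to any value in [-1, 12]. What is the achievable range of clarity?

Substituting into the algae equation gives algae = -4*shading - 20.
So nutrient = -12*shading - 55.
Substituting into the clarity equation gives clarity = 24*shading + 110.
Linear in shading, so extremes are at the endpoints: shading = -1 gives clarity = 86; shading = 12 gives clarity = 398.

86 to 398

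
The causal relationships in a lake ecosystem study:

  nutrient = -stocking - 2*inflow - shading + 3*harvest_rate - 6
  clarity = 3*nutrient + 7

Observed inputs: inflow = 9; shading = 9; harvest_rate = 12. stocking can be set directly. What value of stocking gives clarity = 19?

Substituting into the nutrient equation gives nutrient = -stocking + 3.
So clarity = -3*stocking + 16.
Solve -3*stocking + 16 = 19: stocking = (19 - 16) / -3 = -1.

stocking = -1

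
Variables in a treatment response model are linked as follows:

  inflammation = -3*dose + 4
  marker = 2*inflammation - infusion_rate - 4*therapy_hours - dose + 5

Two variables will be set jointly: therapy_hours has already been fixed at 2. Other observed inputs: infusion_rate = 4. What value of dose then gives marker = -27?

With therapy_hours held at 2:
Substituting into the marker equation gives marker = -7*dose + 1.
Solve -7*dose + 1 = -27: dose = (-27 - 1) / -7 = 4.

dose = 4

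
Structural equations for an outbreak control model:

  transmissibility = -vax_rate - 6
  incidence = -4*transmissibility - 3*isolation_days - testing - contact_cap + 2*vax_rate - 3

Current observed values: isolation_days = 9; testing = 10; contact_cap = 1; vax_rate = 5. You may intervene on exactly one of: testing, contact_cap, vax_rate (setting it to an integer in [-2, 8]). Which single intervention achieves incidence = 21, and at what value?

Intervening on testing: with other inputs at their observed values, incidence = -testing + 23. Solving for 21 gives testing = 2, within [-2, 8].
Intervening on contact_cap: incidence = -contact_cap + 14. Reaching 21 requires contact_cap = -7, outside [-2, 8].
Intervening on vax_rate: incidence = 6*vax_rate - 17. Reaching 21 requires vax_rate = 19/3, not an integer.

set testing = 2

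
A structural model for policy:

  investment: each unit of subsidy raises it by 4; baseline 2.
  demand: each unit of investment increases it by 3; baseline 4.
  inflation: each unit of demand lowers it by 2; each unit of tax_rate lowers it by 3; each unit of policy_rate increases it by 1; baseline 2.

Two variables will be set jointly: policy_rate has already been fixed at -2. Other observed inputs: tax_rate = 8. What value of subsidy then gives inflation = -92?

subsidy = 2

With policy_rate held at -2:
Substituting into the demand equation gives demand = 12*subsidy + 10.
Substituting into the inflation equation gives inflation = -24*subsidy - 44.
Solve -24*subsidy - 44 = -92: subsidy = (-92 + 44) / -24 = 2.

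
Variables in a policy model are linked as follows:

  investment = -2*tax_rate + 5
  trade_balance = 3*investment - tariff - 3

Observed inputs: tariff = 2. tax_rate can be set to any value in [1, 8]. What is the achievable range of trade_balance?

Substituting into the trade_balance equation gives trade_balance = -6*tax_rate + 10.
Linear in tax_rate, so extremes are at the endpoints: tax_rate = 1 gives trade_balance = 4; tax_rate = 8 gives trade_balance = -38.

-38 to 4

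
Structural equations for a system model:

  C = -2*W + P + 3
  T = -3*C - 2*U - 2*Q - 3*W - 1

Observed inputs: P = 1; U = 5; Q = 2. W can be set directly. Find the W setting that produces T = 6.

W = 11

Substituting into the C equation gives C = -2*W + 4.
This gives T = 3*W - 27.
Solve 3*W - 27 = 6: W = (6 + 27) / 3 = 11.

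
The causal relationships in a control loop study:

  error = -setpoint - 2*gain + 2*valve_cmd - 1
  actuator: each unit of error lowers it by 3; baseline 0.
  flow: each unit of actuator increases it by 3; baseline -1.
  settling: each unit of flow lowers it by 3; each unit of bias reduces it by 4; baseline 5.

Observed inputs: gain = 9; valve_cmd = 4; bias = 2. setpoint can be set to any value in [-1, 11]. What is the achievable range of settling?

-594 to -270

Substituting into the error equation gives error = -setpoint - 11.
Substituting into the actuator equation gives actuator = 3*setpoint + 33.
This gives flow = 9*setpoint + 98.
So settling = -27*setpoint - 297.
Linear in setpoint, so extremes are at the endpoints: setpoint = -1 gives settling = -270; setpoint = 11 gives settling = -594.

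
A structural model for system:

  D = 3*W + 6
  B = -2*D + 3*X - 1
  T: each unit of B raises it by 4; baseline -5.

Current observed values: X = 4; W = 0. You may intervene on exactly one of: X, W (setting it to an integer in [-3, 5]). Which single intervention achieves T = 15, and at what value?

set W = -1

Intervening on X: T = 12*X - 57. Reaching 15 requires X = 6, outside [-3, 5].
Intervening on W: with other inputs at their observed values, T = -24*W - 9. Solving for 15 gives W = -1, within [-3, 5].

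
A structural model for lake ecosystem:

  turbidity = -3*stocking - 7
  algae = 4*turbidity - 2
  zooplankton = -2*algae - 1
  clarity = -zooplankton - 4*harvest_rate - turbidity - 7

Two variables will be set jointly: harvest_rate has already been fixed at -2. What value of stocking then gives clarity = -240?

stocking = 9

With harvest_rate held at -2:
Substituting into the algae equation gives algae = -12*stocking - 30.
Substituting into the zooplankton equation gives zooplankton = 24*stocking + 59.
Substituting into the clarity equation gives clarity = -21*stocking - 51.
Solve -21*stocking - 51 = -240: stocking = (-240 + 51) / -21 = 9.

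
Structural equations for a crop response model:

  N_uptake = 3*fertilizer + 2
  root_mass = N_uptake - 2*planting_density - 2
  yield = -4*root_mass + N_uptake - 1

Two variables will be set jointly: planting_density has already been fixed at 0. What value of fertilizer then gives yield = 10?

fertilizer = -1

With planting_density held at 0:
Substituting into the root_mass equation gives root_mass = 3*fertilizer.
Substituting into the yield equation gives yield = -9*fertilizer + 1.
Solve -9*fertilizer + 1 = 10: fertilizer = (10 - 1) / -9 = -1.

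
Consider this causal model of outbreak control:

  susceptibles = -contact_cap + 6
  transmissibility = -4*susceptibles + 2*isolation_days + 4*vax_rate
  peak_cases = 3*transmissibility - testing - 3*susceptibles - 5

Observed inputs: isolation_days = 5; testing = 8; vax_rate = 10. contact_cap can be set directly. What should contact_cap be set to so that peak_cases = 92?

Substituting into the transmissibility equation gives transmissibility = 4*contact_cap + 26.
Substituting into the peak_cases equation gives peak_cases = 15*contact_cap + 47.
Solve 15*contact_cap + 47 = 92: contact_cap = (92 - 47) / 15 = 3.

contact_cap = 3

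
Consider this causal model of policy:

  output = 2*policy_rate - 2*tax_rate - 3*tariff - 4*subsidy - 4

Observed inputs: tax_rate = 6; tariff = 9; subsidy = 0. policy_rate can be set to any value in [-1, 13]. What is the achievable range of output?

-45 to -17

Substituting into the output equation gives output = 2*policy_rate - 43.
Linear in policy_rate, so extremes are at the endpoints: policy_rate = -1 gives output = -45; policy_rate = 13 gives output = -17.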